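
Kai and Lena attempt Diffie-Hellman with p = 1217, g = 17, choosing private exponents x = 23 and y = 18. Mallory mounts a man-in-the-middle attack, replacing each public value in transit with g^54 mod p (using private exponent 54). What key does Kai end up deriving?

Kai receives Mallory's public value M = 17^54 mod 1217 instead of the honest one.
17^1 ≡ 17 (mod 1217)
17^2 = (17^1)^2 ≡ 17^2 = 289 ≡ 289 (mod 1217)
17^4 = (17^2)^2 ≡ 289^2 = 83521 ≡ 765 (mod 1217)
17^8 = (17^4)^2 ≡ 765^2 = 585225 ≡ 1065 (mod 1217)
17^16 = (17^8)^2 ≡ 1065^2 = 1134225 ≡ 1198 (mod 1217)
17^32 = (17^16)^2 ≡ 1198^2 = 1435204 ≡ 361 (mod 1217)
17^54 = 17^32 · 17^16 · 17^4 · 17^2 ≡ 361 · 1198 · 765 · 289 ≡ 146 (mod 1217).
So M = 146. Kai computes K = M^23 mod 1217.
146^1 ≡ 146 (mod 1217)
146^2 = (146^1)^2 ≡ 146^2 = 21316 ≡ 627 (mod 1217)
146^4 = (146^2)^2 ≡ 627^2 = 393129 ≡ 38 (mod 1217)
146^8 = (146^4)^2 ≡ 38^2 = 1444 ≡ 227 (mod 1217)
146^16 = (146^8)^2 ≡ 227^2 = 51529 ≡ 415 (mod 1217)
146^23 = 146^16 · 146^4 · 146^2 · 146^1 ≡ 415 · 38 · 627 · 146 ≡ 987 (mod 1217).

987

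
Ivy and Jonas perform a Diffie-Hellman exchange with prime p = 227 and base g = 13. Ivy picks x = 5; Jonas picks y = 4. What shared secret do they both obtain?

59

Ivy sends A = g^x mod p = 13^5 mod 227.
13^1 ≡ 13 (mod 227)
13^2 = (13^1)^2 ≡ 13^2 = 169 ≡ 169 (mod 227)
13^4 = (13^2)^2 ≡ 169^2 = 28561 ≡ 186 (mod 227)
13^5 = 13^4 · 13^1 ≡ 186 · 13 ≡ 148 (mod 227).
So A = 148. Jonas then computes K = A^y mod p = 148^4 mod 227.
148^1 ≡ 148 (mod 227)
148^2 = (148^1)^2 ≡ 148^2 = 21904 ≡ 112 (mod 227)
148^4 = (148^2)^2 ≡ 112^2 = 12544 ≡ 59 (mod 227)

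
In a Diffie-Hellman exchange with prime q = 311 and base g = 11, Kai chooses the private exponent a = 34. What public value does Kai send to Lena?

224

Public value = 11^34 mod 311.
11^1 ≡ 11 (mod 311)
11^2 = (11^1)^2 ≡ 11^2 = 121 ≡ 121 (mod 311)
11^4 = (11^2)^2 ≡ 121^2 = 14641 ≡ 24 (mod 311)
11^8 = (11^4)^2 ≡ 24^2 = 576 ≡ 265 (mod 311)
11^16 = (11^8)^2 ≡ 265^2 = 70225 ≡ 250 (mod 311)
11^32 = (11^16)^2 ≡ 250^2 = 62500 ≡ 300 (mod 311)
11^34 = 11^32 · 11^2 ≡ 300 · 121 ≡ 224 (mod 311).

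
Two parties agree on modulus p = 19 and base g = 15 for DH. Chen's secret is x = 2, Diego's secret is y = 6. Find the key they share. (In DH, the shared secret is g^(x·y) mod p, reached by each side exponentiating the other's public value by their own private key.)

Chen sends A = g^x mod p = 15^2 mod 19.
15^1 ≡ 15 (mod 19)
15^2 = (15^1)^2 ≡ 15^2 = 225 ≡ 16 (mod 19)
So A = 16. Diego then computes K = A^y mod p = 16^6 mod 19.
16^1 ≡ 16 (mod 19)
16^2 = (16^1)^2 ≡ 16^2 = 256 ≡ 9 (mod 19)
16^4 = (16^2)^2 ≡ 9^2 = 81 ≡ 5 (mod 19)
16^6 = 16^4 · 16^2 ≡ 5 · 9 ≡ 7 (mod 19).

7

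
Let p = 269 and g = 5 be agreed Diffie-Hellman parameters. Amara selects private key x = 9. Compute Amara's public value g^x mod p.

185

Public value = 5^9 mod 269.
5^1 ≡ 5 (mod 269)
5^2 = (5^1)^2 ≡ 5^2 = 25 ≡ 25 (mod 269)
5^4 = (5^2)^2 ≡ 25^2 = 625 ≡ 87 (mod 269)
5^8 = (5^4)^2 ≡ 87^2 = 7569 ≡ 37 (mod 269)
5^9 = 5^8 · 5^1 ≡ 37 · 5 ≡ 185 (mod 269).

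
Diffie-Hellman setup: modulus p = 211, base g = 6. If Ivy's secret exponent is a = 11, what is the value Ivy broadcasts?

69

Public value = 6^11 (mod 211).
6^1 ≡ 6 (mod 211)
6^2 = (6^1)^2 ≡ 6^2 = 36 ≡ 36 (mod 211)
6^4 = (6^2)^2 ≡ 36^2 = 1296 ≡ 30 (mod 211)
6^8 = (6^4)^2 ≡ 30^2 = 900 ≡ 56 (mod 211)
6^11 = 6^8 · 6^2 · 6^1 ≡ 56 · 36 · 6 ≡ 69 (mod 211).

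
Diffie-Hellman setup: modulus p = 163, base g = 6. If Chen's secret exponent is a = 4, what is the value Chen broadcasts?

155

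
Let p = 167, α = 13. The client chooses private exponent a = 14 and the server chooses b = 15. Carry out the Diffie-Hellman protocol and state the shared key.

99

The server sends B = α^b mod p = 13^15 mod 167.
13^1 ≡ 13 (mod 167)
13^2 = (13^1)^2 ≡ 13^2 = 169 ≡ 2 (mod 167)
13^4 = (13^2)^2 ≡ 2^2 = 4 ≡ 4 (mod 167)
13^8 = (13^4)^2 ≡ 4^2 = 16 ≡ 16 (mod 167)
13^15 = 13^8 · 13^4 · 13^2 · 13^1 ≡ 16 · 4 · 2 · 13 ≡ 161 (mod 167).
So B = 161. The client then computes K = B^a mod p = 161^14 mod 167.
161^1 ≡ 161 (mod 167)
161^2 = (161^1)^2 ≡ 161^2 = 25921 ≡ 36 (mod 167)
161^4 = (161^2)^2 ≡ 36^2 = 1296 ≡ 127 (mod 167)
161^8 = (161^4)^2 ≡ 127^2 = 16129 ≡ 97 (mod 167)
161^14 = 161^8 · 161^4 · 161^2 ≡ 97 · 127 · 36 ≡ 99 (mod 167).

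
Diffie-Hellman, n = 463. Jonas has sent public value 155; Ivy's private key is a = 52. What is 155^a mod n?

Shared key K = 155^52 mod 463.
155^1 ≡ 155 (mod 463)
155^2 = (155^1)^2 ≡ 155^2 = 24025 ≡ 412 (mod 463)
155^4 = (155^2)^2 ≡ 412^2 = 169744 ≡ 286 (mod 463)
155^8 = (155^4)^2 ≡ 286^2 = 81796 ≡ 308 (mod 463)
155^16 = (155^8)^2 ≡ 308^2 = 94864 ≡ 412 (mod 463)
155^32 = (155^16)^2 ≡ 412^2 = 169744 ≡ 286 (mod 463)
155^52 = 155^32 · 155^16 · 155^4 ≡ 286 · 412 · 286 ≡ 34 (mod 463).

34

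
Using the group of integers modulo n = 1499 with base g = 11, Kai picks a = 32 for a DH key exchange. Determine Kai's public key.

Public value = 11^32 mod 1499.
11^1 ≡ 11 (mod 1499)
11^2 = (11^1)^2 ≡ 11^2 = 121 ≡ 121 (mod 1499)
11^4 = (11^2)^2 ≡ 121^2 = 14641 ≡ 1150 (mod 1499)
11^8 = (11^4)^2 ≡ 1150^2 = 1322500 ≡ 382 (mod 1499)
11^16 = (11^8)^2 ≡ 382^2 = 145924 ≡ 521 (mod 1499)
11^32 = (11^16)^2 ≡ 521^2 = 271441 ≡ 122 (mod 1499)

122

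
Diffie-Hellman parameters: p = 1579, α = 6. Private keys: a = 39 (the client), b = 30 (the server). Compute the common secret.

323

The client sends A = α^a mod p = 6^39 mod 1579.
6^1 ≡ 6 (mod 1579)
6^2 = (6^1)^2 ≡ 6^2 = 36 ≡ 36 (mod 1579)
6^4 = (6^2)^2 ≡ 36^2 = 1296 ≡ 1296 (mod 1579)
6^8 = (6^4)^2 ≡ 1296^2 = 1679616 ≡ 1139 (mod 1579)
6^16 = (6^8)^2 ≡ 1139^2 = 1297321 ≡ 962 (mod 1579)
6^32 = (6^16)^2 ≡ 962^2 = 925444 ≡ 150 (mod 1579)
6^39 = 6^32 · 6^4 · 6^2 · 6^1 ≡ 150 · 1296 · 36 · 6 ≡ 53 (mod 1579).
So A = 53. The server then computes K = A^b mod p = 53^30 mod 1579.
53^1 ≡ 53 (mod 1579)
53^2 = (53^1)^2 ≡ 53^2 = 2809 ≡ 1230 (mod 1579)
53^4 = (53^2)^2 ≡ 1230^2 = 1512900 ≡ 218 (mod 1579)
53^8 = (53^4)^2 ≡ 218^2 = 47524 ≡ 154 (mod 1579)
53^16 = (53^8)^2 ≡ 154^2 = 23716 ≡ 31 (mod 1579)
53^30 = 53^16 · 53^8 · 53^4 · 53^2 ≡ 31 · 154 · 218 · 1230 ≡ 323 (mod 1579).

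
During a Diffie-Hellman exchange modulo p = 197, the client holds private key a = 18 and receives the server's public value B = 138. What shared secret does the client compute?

Shared key K = 138^18 mod 197.
138^1 ≡ 138 (mod 197)
138^2 = (138^1)^2 ≡ 138^2 = 19044 ≡ 132 (mod 197)
138^4 = (138^2)^2 ≡ 132^2 = 17424 ≡ 88 (mod 197)
138^8 = (138^4)^2 ≡ 88^2 = 7744 ≡ 61 (mod 197)
138^16 = (138^8)^2 ≡ 61^2 = 3721 ≡ 175 (mod 197)
138^18 = 138^16 · 138^2 ≡ 175 · 132 ≡ 51 (mod 197).

51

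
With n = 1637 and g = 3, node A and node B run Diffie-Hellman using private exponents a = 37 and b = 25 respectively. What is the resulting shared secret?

Node A sends A = g^a mod n = 3^37 mod 1637.
3^1 ≡ 3 (mod 1637)
3^2 = (3^1)^2 ≡ 3^2 = 9 ≡ 9 (mod 1637)
3^4 = (3^2)^2 ≡ 9^2 = 81 ≡ 81 (mod 1637)
3^8 = (3^4)^2 ≡ 81^2 = 6561 ≡ 13 (mod 1637)
3^16 = (3^8)^2 ≡ 13^2 = 169 ≡ 169 (mod 1637)
3^32 = (3^16)^2 ≡ 169^2 = 28561 ≡ 732 (mod 1637)
3^37 = 3^32 · 3^4 · 3^1 ≡ 732 · 81 · 3 ≡ 1080 (mod 1637).
So A = 1080. Node B then computes K = A^b mod n = 1080^25 mod 1637.
1080^1 ≡ 1080 (mod 1637)
1080^2 = (1080^1)^2 ≡ 1080^2 = 1166400 ≡ 856 (mod 1637)
1080^4 = (1080^2)^2 ≡ 856^2 = 732736 ≡ 997 (mod 1637)
1080^8 = (1080^4)^2 ≡ 997^2 = 994009 ≡ 350 (mod 1637)
1080^16 = (1080^8)^2 ≡ 350^2 = 122500 ≡ 1362 (mod 1637)
1080^25 = 1080^16 · 1080^8 · 1080^1 ≡ 1362 · 350 · 1080 ≡ 1137 (mod 1637).

1137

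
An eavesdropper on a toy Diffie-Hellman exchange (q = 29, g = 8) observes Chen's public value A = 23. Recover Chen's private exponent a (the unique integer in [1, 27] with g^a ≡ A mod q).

16

Try successive powers of 8 modulo 29:
8^1 ≡ 8
8^2 ≡ 6
8^3 ≡ 19
8^4 ≡ 7
8^5 ≡ 27
8^6 ≡ 13
8^7 ≡ 17
8^8 ≡ 20
8^9 ≡ 15
8^10 ≡ 4
8^11 ≡ 3
8^12 ≡ 24
8^13 ≡ 18
8^14 ≡ 28
8^15 ≡ 21
8^16 ≡ 23
Found: a = 16.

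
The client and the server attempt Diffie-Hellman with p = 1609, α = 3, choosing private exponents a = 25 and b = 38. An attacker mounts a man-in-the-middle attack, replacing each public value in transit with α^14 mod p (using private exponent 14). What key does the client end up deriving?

615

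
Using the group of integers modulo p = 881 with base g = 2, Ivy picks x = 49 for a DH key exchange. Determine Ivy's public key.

647

Public value = 2^49 mod 881.
2^1 ≡ 2 (mod 881)
2^2 = (2^1)^2 ≡ 2^2 = 4 ≡ 4 (mod 881)
2^4 = (2^2)^2 ≡ 4^2 = 16 ≡ 16 (mod 881)
2^8 = (2^4)^2 ≡ 16^2 = 256 ≡ 256 (mod 881)
2^16 = (2^8)^2 ≡ 256^2 = 65536 ≡ 342 (mod 881)
2^32 = (2^16)^2 ≡ 342^2 = 116964 ≡ 672 (mod 881)
2^49 = 2^32 · 2^16 · 2^1 ≡ 672 · 342 · 2 ≡ 647 (mod 881).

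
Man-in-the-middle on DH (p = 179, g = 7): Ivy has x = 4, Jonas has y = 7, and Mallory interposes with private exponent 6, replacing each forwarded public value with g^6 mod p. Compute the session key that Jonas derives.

Jonas receives Mallory's public value M = 7^6 mod 179 instead of the honest one.
7^1 ≡ 7 (mod 179)
7^2 = (7^1)^2 ≡ 7^2 = 49 ≡ 49 (mod 179)
7^4 = (7^2)^2 ≡ 49^2 = 2401 ≡ 74 (mod 179)
7^6 = 7^4 · 7^2 ≡ 74 · 49 ≡ 46 (mod 179).
So M = 46. Jonas computes K = M^7 mod 179.
46^1 ≡ 46 (mod 179)
46^2 = (46^1)^2 ≡ 46^2 = 2116 ≡ 147 (mod 179)
46^4 = (46^2)^2 ≡ 147^2 = 21609 ≡ 129 (mod 179)
46^7 = 46^4 · 46^2 · 46^1 ≡ 129 · 147 · 46 ≡ 31 (mod 179).

31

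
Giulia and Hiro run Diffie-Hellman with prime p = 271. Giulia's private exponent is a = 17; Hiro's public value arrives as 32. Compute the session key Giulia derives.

160

Shared key K = 32^17 mod 271.
32^1 ≡ 32 (mod 271)
32^2 = (32^1)^2 ≡ 32^2 = 1024 ≡ 211 (mod 271)
32^4 = (32^2)^2 ≡ 211^2 = 44521 ≡ 77 (mod 271)
32^8 = (32^4)^2 ≡ 77^2 = 5929 ≡ 238 (mod 271)
32^16 = (32^8)^2 ≡ 238^2 = 56644 ≡ 5 (mod 271)
32^17 = 32^16 · 32^1 ≡ 5 · 32 ≡ 160 (mod 271).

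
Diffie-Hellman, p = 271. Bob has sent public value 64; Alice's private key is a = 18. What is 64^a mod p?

Shared key K = 64^18 mod 271.
64^1 ≡ 64 (mod 271)
64^2 = (64^1)^2 ≡ 64^2 = 4096 ≡ 31 (mod 271)
64^4 = (64^2)^2 ≡ 31^2 = 961 ≡ 148 (mod 271)
64^8 = (64^4)^2 ≡ 148^2 = 21904 ≡ 224 (mod 271)
64^16 = (64^8)^2 ≡ 224^2 = 50176 ≡ 41 (mod 271)
64^18 = 64^16 · 64^2 ≡ 41 · 31 ≡ 187 (mod 271).

187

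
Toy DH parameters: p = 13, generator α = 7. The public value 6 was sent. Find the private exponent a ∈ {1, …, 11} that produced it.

Try successive powers of 7 modulo 13:
7^1 ≡ 7
7^2 ≡ 10
7^3 ≡ 5
7^4 ≡ 9
7^5 ≡ 11
7^6 ≡ 12
7^7 ≡ 6
Found: a = 7.

7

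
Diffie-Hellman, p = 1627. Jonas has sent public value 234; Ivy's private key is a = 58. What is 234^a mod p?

34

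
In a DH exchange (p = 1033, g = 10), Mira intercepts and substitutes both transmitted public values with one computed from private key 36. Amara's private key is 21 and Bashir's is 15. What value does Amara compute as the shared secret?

920

Amara receives Mira's public value M = 10^36 mod 1033 instead of the honest one.
10^1 ≡ 10 (mod 1033)
10^2 = (10^1)^2 ≡ 10^2 = 100 ≡ 100 (mod 1033)
10^4 = (10^2)^2 ≡ 100^2 = 10000 ≡ 703 (mod 1033)
10^8 = (10^4)^2 ≡ 703^2 = 494209 ≡ 435 (mod 1033)
10^16 = (10^8)^2 ≡ 435^2 = 189225 ≡ 186 (mod 1033)
10^32 = (10^16)^2 ≡ 186^2 = 34596 ≡ 507 (mod 1033)
10^36 = 10^32 · 10^4 ≡ 507 · 703 ≡ 36 (mod 1033).
So M = 36. Amara computes K = M^21 mod 1033.
36^1 ≡ 36 (mod 1033)
36^2 = (36^1)^2 ≡ 36^2 = 1296 ≡ 263 (mod 1033)
36^4 = (36^2)^2 ≡ 263^2 = 69169 ≡ 991 (mod 1033)
36^8 = (36^4)^2 ≡ 991^2 = 982081 ≡ 731 (mod 1033)
36^16 = (36^8)^2 ≡ 731^2 = 534361 ≡ 300 (mod 1033)
36^21 = 36^16 · 36^4 · 36^1 ≡ 300 · 991 · 36 ≡ 920 (mod 1033).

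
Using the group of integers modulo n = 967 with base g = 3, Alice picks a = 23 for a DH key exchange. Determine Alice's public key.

Public value = 3^23 mod 967.
3^1 ≡ 3 (mod 967)
3^2 = (3^1)^2 ≡ 3^2 = 9 ≡ 9 (mod 967)
3^4 = (3^2)^2 ≡ 9^2 = 81 ≡ 81 (mod 967)
3^8 = (3^4)^2 ≡ 81^2 = 6561 ≡ 759 (mod 967)
3^16 = (3^8)^2 ≡ 759^2 = 576081 ≡ 716 (mod 967)
3^23 = 3^16 · 3^4 · 3^2 · 3^1 ≡ 716 · 81 · 9 · 3 ≡ 319 (mod 967).

319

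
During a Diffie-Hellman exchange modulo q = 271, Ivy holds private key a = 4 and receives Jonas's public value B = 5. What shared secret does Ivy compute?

83

Shared key K = 5^4 mod 271.
5^1 ≡ 5 (mod 271)
5^2 = (5^1)^2 ≡ 5^2 = 25 ≡ 25 (mod 271)
5^4 = (5^2)^2 ≡ 25^2 = 625 ≡ 83 (mod 271)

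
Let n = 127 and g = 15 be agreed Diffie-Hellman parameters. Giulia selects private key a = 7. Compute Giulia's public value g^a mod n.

52

Public value = 15^7 mod 127.
15^1 ≡ 15 (mod 127)
15^2 = (15^1)^2 ≡ 15^2 = 225 ≡ 98 (mod 127)
15^4 = (15^2)^2 ≡ 98^2 = 9604 ≡ 79 (mod 127)
15^7 = 15^4 · 15^2 · 15^1 ≡ 79 · 98 · 15 ≡ 52 (mod 127).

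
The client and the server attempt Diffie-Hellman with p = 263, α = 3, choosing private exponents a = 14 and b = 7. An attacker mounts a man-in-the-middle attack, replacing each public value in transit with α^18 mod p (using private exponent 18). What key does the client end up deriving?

The client receives an attacker's public value M = 3^18 mod 263 instead of the honest one.
3^1 ≡ 3 (mod 263)
3^2 = (3^1)^2 ≡ 3^2 = 9 ≡ 9 (mod 263)
3^4 = (3^2)^2 ≡ 9^2 = 81 ≡ 81 (mod 263)
3^8 = (3^4)^2 ≡ 81^2 = 6561 ≡ 249 (mod 263)
3^16 = (3^8)^2 ≡ 249^2 = 62001 ≡ 196 (mod 263)
3^18 = 3^16 · 3^2 ≡ 196 · 9 ≡ 186 (mod 263).
So M = 186. The client computes K = M^14 mod 263.
186^1 ≡ 186 (mod 263)
186^2 = (186^1)^2 ≡ 186^2 = 34596 ≡ 143 (mod 263)
186^4 = (186^2)^2 ≡ 143^2 = 20449 ≡ 198 (mod 263)
186^8 = (186^4)^2 ≡ 198^2 = 39204 ≡ 17 (mod 263)
186^14 = 186^8 · 186^4 · 186^2 ≡ 17 · 198 · 143 ≡ 48 (mod 263).

48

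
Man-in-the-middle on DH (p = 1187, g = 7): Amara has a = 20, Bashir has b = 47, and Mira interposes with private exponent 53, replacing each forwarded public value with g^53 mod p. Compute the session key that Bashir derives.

Bashir receives Mira's public value M = 7^53 mod 1187 instead of the honest one.
7^1 ≡ 7 (mod 1187)
7^2 = (7^1)^2 ≡ 7^2 = 49 ≡ 49 (mod 1187)
7^4 = (7^2)^2 ≡ 49^2 = 2401 ≡ 27 (mod 1187)
7^8 = (7^4)^2 ≡ 27^2 = 729 ≡ 729 (mod 1187)
7^16 = (7^8)^2 ≡ 729^2 = 531441 ≡ 852 (mod 1187)
7^32 = (7^16)^2 ≡ 852^2 = 725904 ≡ 647 (mod 1187)
7^53 = 7^32 · 7^16 · 7^4 · 7^1 ≡ 647 · 852 · 27 · 7 ≡ 939 (mod 1187).
So M = 939. Bashir computes K = M^47 mod 1187.
939^1 ≡ 939 (mod 1187)
939^2 = (939^1)^2 ≡ 939^2 = 881721 ≡ 967 (mod 1187)
939^4 = (939^2)^2 ≡ 967^2 = 935089 ≡ 920 (mod 1187)
939^8 = (939^4)^2 ≡ 920^2 = 846400 ≡ 69 (mod 1187)
939^16 = (939^8)^2 ≡ 69^2 = 4761 ≡ 13 (mod 1187)
939^32 = (939^16)^2 ≡ 13^2 = 169 ≡ 169 (mod 1187)
939^47 = 939^32 · 939^8 · 939^4 · 939^2 · 939^1 ≡ 169 · 69 · 920 · 967 · 939 ≡ 599 (mod 1187).

599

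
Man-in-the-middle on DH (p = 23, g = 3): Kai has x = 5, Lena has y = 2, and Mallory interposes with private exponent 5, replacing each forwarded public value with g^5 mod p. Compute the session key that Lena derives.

8

Lena receives Mallory's public value M = 3^5 mod 23 instead of the honest one.
3^1 ≡ 3 (mod 23)
3^2 = (3^1)^2 ≡ 3^2 = 9 ≡ 9 (mod 23)
3^4 = (3^2)^2 ≡ 9^2 = 81 ≡ 12 (mod 23)
3^5 = 3^4 · 3^1 ≡ 12 · 3 ≡ 13 (mod 23).
So M = 13. Lena computes K = M^2 mod 23.
13^1 ≡ 13 (mod 23)
13^2 = (13^1)^2 ≡ 13^2 = 169 ≡ 8 (mod 23)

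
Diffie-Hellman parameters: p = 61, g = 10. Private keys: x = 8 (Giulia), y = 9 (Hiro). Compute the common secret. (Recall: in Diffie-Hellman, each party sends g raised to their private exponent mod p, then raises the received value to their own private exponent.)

Giulia sends A = g^x mod p = 10^8 mod 61.
10^1 ≡ 10 (mod 61)
10^2 = (10^1)^2 ≡ 10^2 = 100 ≡ 39 (mod 61)
10^4 = (10^2)^2 ≡ 39^2 = 1521 ≡ 57 (mod 61)
10^8 = (10^4)^2 ≡ 57^2 = 3249 ≡ 16 (mod 61)
So A = 16. Hiro then computes K = A^y mod p = 16^9 mod 61.
16^1 ≡ 16 (mod 61)
16^2 = (16^1)^2 ≡ 16^2 = 256 ≡ 12 (mod 61)
16^4 = (16^2)^2 ≡ 12^2 = 144 ≡ 22 (mod 61)
16^8 = (16^4)^2 ≡ 22^2 = 484 ≡ 57 (mod 61)
16^9 = 16^8 · 16^1 ≡ 57 · 16 ≡ 58 (mod 61).

58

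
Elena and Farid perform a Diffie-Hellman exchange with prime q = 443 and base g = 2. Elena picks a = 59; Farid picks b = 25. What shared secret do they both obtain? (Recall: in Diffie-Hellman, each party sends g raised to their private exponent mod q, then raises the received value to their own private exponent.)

Farid sends B = g^b mod q = 2^25 mod 443.
2^1 ≡ 2 (mod 443)
2^2 = (2^1)^2 ≡ 2^2 = 4 ≡ 4 (mod 443)
2^4 = (2^2)^2 ≡ 4^2 = 16 ≡ 16 (mod 443)
2^8 = (2^4)^2 ≡ 16^2 = 256 ≡ 256 (mod 443)
2^16 = (2^8)^2 ≡ 256^2 = 65536 ≡ 415 (mod 443)
2^25 = 2^16 · 2^8 · 2^1 ≡ 415 · 256 · 2 ≡ 283 (mod 443).
So B = 283. Elena then computes K = B^a mod q = 283^59 mod 443.
283^1 ≡ 283 (mod 443)
283^2 = (283^1)^2 ≡ 283^2 = 80089 ≡ 349 (mod 443)
283^4 = (283^2)^2 ≡ 349^2 = 121801 ≡ 419 (mod 443)
283^8 = (283^4)^2 ≡ 419^2 = 175561 ≡ 133 (mod 443)
283^16 = (283^8)^2 ≡ 133^2 = 17689 ≡ 412 (mod 443)
283^32 = (283^16)^2 ≡ 412^2 = 169744 ≡ 75 (mod 443)
283^59 = 283^32 · 283^16 · 283^8 · 283^2 · 283^1 ≡ 75 · 412 · 133 · 349 · 283 ≡ 242 (mod 443).

242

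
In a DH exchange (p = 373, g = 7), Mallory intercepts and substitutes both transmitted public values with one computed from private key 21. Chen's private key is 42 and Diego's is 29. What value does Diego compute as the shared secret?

361

Diego receives Mallory's public value M = 7^21 mod 373 instead of the honest one.
7^1 ≡ 7 (mod 373)
7^2 = (7^1)^2 ≡ 7^2 = 49 ≡ 49 (mod 373)
7^4 = (7^2)^2 ≡ 49^2 = 2401 ≡ 163 (mod 373)
7^8 = (7^4)^2 ≡ 163^2 = 26569 ≡ 86 (mod 373)
7^16 = (7^8)^2 ≡ 86^2 = 7396 ≡ 309 (mod 373)
7^21 = 7^16 · 7^4 · 7^1 ≡ 309 · 163 · 7 ≡ 84 (mod 373).
So M = 84. Diego computes K = M^29 mod 373.
84^1 ≡ 84 (mod 373)
84^2 = (84^1)^2 ≡ 84^2 = 7056 ≡ 342 (mod 373)
84^4 = (84^2)^2 ≡ 342^2 = 116964 ≡ 215 (mod 373)
84^8 = (84^4)^2 ≡ 215^2 = 46225 ≡ 346 (mod 373)
84^16 = (84^8)^2 ≡ 346^2 = 119716 ≡ 356 (mod 373)
84^29 = 84^16 · 84^8 · 84^4 · 84^1 ≡ 356 · 346 · 215 · 84 ≡ 361 (mod 373).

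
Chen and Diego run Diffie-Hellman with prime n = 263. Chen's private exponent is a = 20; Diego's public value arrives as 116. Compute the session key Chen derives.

156

Shared key K = 116^20 mod 263.
116^1 ≡ 116 (mod 263)
116^2 = (116^1)^2 ≡ 116^2 = 13456 ≡ 43 (mod 263)
116^4 = (116^2)^2 ≡ 43^2 = 1849 ≡ 8 (mod 263)
116^8 = (116^4)^2 ≡ 8^2 = 64 ≡ 64 (mod 263)
116^16 = (116^8)^2 ≡ 64^2 = 4096 ≡ 151 (mod 263)
116^20 = 116^16 · 116^4 ≡ 151 · 8 ≡ 156 (mod 263).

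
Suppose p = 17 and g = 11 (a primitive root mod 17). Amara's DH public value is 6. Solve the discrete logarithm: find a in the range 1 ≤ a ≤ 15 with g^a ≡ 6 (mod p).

Try successive powers of 11 modulo 17:
11^1 ≡ 11
11^2 ≡ 2
11^3 ≡ 5
11^4 ≡ 4
11^5 ≡ 10
11^6 ≡ 8
11^7 ≡ 3
11^8 ≡ 16
11^9 ≡ 6
Found: a = 9.

9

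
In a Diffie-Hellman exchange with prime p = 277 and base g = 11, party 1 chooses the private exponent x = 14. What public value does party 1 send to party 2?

89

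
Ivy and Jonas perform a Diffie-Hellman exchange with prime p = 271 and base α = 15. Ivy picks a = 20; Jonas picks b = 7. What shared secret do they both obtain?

Ivy sends A = α^a mod p = 15^20 mod 271.
15^1 ≡ 15 (mod 271)
15^2 = (15^1)^2 ≡ 15^2 = 225 ≡ 225 (mod 271)
15^4 = (15^2)^2 ≡ 225^2 = 50625 ≡ 219 (mod 271)
15^8 = (15^4)^2 ≡ 219^2 = 47961 ≡ 265 (mod 271)
15^16 = (15^8)^2 ≡ 265^2 = 70225 ≡ 36 (mod 271)
15^20 = 15^16 · 15^4 ≡ 36 · 219 ≡ 25 (mod 271).
So A = 25. Jonas then computes K = A^b mod p = 25^7 mod 271.
25^1 ≡ 25 (mod 271)
25^2 = (25^1)^2 ≡ 25^2 = 625 ≡ 83 (mod 271)
25^4 = (25^2)^2 ≡ 83^2 = 6889 ≡ 114 (mod 271)
25^7 = 25^4 · 25^2 · 25^1 ≡ 114 · 83 · 25 ≡ 238 (mod 271).

238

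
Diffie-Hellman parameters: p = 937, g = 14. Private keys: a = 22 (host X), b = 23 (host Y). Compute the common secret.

196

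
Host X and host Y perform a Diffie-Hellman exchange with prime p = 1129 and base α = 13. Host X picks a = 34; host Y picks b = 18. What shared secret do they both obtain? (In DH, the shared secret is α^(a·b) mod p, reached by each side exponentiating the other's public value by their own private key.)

Host X sends A = α^a mod p = 13^34 mod 1129.
13^1 ≡ 13 (mod 1129)
13^2 = (13^1)^2 ≡ 13^2 = 169 ≡ 169 (mod 1129)
13^4 = (13^2)^2 ≡ 169^2 = 28561 ≡ 336 (mod 1129)
13^8 = (13^4)^2 ≡ 336^2 = 112896 ≡ 1125 (mod 1129)
13^16 = (13^8)^2 ≡ 1125^2 = 1265625 ≡ 16 (mod 1129)
13^32 = (13^16)^2 ≡ 16^2 = 256 ≡ 256 (mod 1129)
13^34 = 13^32 · 13^2 ≡ 256 · 169 ≡ 362 (mod 1129).
So A = 362. Host Y then computes K = A^b mod p = 362^18 mod 1129.
362^1 ≡ 362 (mod 1129)
362^2 = (362^1)^2 ≡ 362^2 = 131044 ≡ 80 (mod 1129)
362^4 = (362^2)^2 ≡ 80^2 = 6400 ≡ 755 (mod 1129)
362^8 = (362^4)^2 ≡ 755^2 = 570025 ≡ 1009 (mod 1129)
362^16 = (362^8)^2 ≡ 1009^2 = 1018081 ≡ 852 (mod 1129)
362^18 = 362^16 · 362^2 ≡ 852 · 80 ≡ 420 (mod 1129).

420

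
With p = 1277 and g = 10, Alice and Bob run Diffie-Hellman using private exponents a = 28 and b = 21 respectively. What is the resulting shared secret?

601

Alice sends A = g^a mod p = 10^28 mod 1277.
10^1 ≡ 10 (mod 1277)
10^2 = (10^1)^2 ≡ 10^2 = 100 ≡ 100 (mod 1277)
10^4 = (10^2)^2 ≡ 100^2 = 10000 ≡ 1061 (mod 1277)
10^8 = (10^4)^2 ≡ 1061^2 = 1125721 ≡ 684 (mod 1277)
10^16 = (10^8)^2 ≡ 684^2 = 467856 ≡ 474 (mod 1277)
10^28 = 10^16 · 10^8 · 10^4 ≡ 474 · 684 · 1061 ≡ 24 (mod 1277).
So A = 24. Bob then computes K = A^b mod p = 24^21 mod 1277.
24^1 ≡ 24 (mod 1277)
24^2 = (24^1)^2 ≡ 24^2 = 576 ≡ 576 (mod 1277)
24^4 = (24^2)^2 ≡ 576^2 = 331776 ≡ 1033 (mod 1277)
24^8 = (24^4)^2 ≡ 1033^2 = 1067089 ≡ 794 (mod 1277)
24^16 = (24^8)^2 ≡ 794^2 = 630436 ≡ 875 (mod 1277)
24^21 = 24^16 · 24^4 · 24^1 ≡ 875 · 1033 · 24 ≡ 601 (mod 1277).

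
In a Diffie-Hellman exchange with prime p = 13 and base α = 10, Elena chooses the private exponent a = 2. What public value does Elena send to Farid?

Public value = 10^2 (mod 13).
10^1 ≡ 10 (mod 13)
10^2 = (10^1)^2 ≡ 10^2 = 100 ≡ 9 (mod 13)

9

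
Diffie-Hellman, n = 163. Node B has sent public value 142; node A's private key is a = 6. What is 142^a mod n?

Shared key K = 142^6 mod 163.
142^1 ≡ 142 (mod 163)
142^2 = (142^1)^2 ≡ 142^2 = 20164 ≡ 115 (mod 163)
142^4 = (142^2)^2 ≡ 115^2 = 13225 ≡ 22 (mod 163)
142^6 = 142^4 · 142^2 ≡ 22 · 115 ≡ 85 (mod 163).

85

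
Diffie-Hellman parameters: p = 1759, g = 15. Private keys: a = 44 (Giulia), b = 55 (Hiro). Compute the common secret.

807

Giulia sends A = g^a mod p = 15^44 mod 1759.
15^1 ≡ 15 (mod 1759)
15^2 = (15^1)^2 ≡ 15^2 = 225 ≡ 225 (mod 1759)
15^4 = (15^2)^2 ≡ 225^2 = 50625 ≡ 1373 (mod 1759)
15^8 = (15^4)^2 ≡ 1373^2 = 1885129 ≡ 1240 (mod 1759)
15^16 = (15^8)^2 ≡ 1240^2 = 1537600 ≡ 234 (mod 1759)
15^32 = (15^16)^2 ≡ 234^2 = 54756 ≡ 227 (mod 1759)
15^44 = 15^32 · 15^8 · 15^4 ≡ 227 · 1240 · 1373 ≡ 391 (mod 1759).
So A = 391. Hiro then computes K = A^b mod p = 391^55 mod 1759.
391^1 ≡ 391 (mod 1759)
391^2 = (391^1)^2 ≡ 391^2 = 152881 ≡ 1607 (mod 1759)
391^4 = (391^2)^2 ≡ 1607^2 = 2582449 ≡ 237 (mod 1759)
391^8 = (391^4)^2 ≡ 237^2 = 56169 ≡ 1640 (mod 1759)
391^16 = (391^8)^2 ≡ 1640^2 = 2689600 ≡ 89 (mod 1759)
391^32 = (391^16)^2 ≡ 89^2 = 7921 ≡ 885 (mod 1759)
391^55 = 391^32 · 391^16 · 391^4 · 391^2 · 391^1 ≡ 885 · 89 · 237 · 1607 · 391 ≡ 807 (mod 1759).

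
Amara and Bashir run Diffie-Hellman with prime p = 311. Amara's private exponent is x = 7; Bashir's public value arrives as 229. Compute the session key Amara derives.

Shared key K = 229^7 mod 311.
229^1 ≡ 229 (mod 311)
229^2 = (229^1)^2 ≡ 229^2 = 52441 ≡ 193 (mod 311)
229^4 = (229^2)^2 ≡ 193^2 = 37249 ≡ 240 (mod 311)
229^7 = 229^4 · 229^2 · 229^1 ≡ 240 · 193 · 229 ≡ 3 (mod 311).

3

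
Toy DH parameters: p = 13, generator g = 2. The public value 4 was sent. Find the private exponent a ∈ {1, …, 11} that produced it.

Try successive powers of 2 modulo 13:
2^1 ≡ 2
2^2 ≡ 4
Found: a = 2.

2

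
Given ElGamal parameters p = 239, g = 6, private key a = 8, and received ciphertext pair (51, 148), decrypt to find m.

Shared mask s = c₁^a mod p = 51^8 mod 239.
51^1 ≡ 51 (mod 239)
51^2 = (51^1)^2 ≡ 51^2 = 2601 ≡ 211 (mod 239)
51^4 = (51^2)^2 ≡ 211^2 = 44521 ≡ 67 (mod 239)
51^8 = (51^4)^2 ≡ 67^2 = 4489 ≡ 187 (mod 239)
So s = 187; s⁻¹ ≡ 216 (mod 239).
m = c₂ · s⁻¹ mod 239 = 148 · 216 mod 239 = 181.

181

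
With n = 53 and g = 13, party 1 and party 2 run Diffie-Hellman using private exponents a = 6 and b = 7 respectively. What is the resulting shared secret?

24

Party 1 sends A = g^a mod n = 13^6 mod 53.
13^1 ≡ 13 (mod 53)
13^2 = (13^1)^2 ≡ 13^2 = 169 ≡ 10 (mod 53)
13^4 = (13^2)^2 ≡ 10^2 = 100 ≡ 47 (mod 53)
13^6 = 13^4 · 13^2 ≡ 47 · 10 ≡ 46 (mod 53).
So A = 46. Party 2 then computes K = A^b mod n = 46^7 mod 53.
46^1 ≡ 46 (mod 53)
46^2 = (46^1)^2 ≡ 46^2 = 2116 ≡ 49 (mod 53)
46^4 = (46^2)^2 ≡ 49^2 = 2401 ≡ 16 (mod 53)
46^7 = 46^4 · 46^2 · 46^1 ≡ 16 · 49 · 46 ≡ 24 (mod 53).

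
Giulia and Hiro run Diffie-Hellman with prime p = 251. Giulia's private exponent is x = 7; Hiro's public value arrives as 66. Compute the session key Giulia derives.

84

Shared key K = 66^7 mod 251.
66^1 ≡ 66 (mod 251)
66^2 = (66^1)^2 ≡ 66^2 = 4356 ≡ 89 (mod 251)
66^4 = (66^2)^2 ≡ 89^2 = 7921 ≡ 140 (mod 251)
66^7 = 66^4 · 66^2 · 66^1 ≡ 140 · 89 · 66 ≡ 84 (mod 251).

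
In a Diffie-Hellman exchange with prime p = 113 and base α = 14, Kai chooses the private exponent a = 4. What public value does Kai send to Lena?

109

Public value = 14^4 (mod 113).
14^1 ≡ 14 (mod 113)
14^2 = (14^1)^2 ≡ 14^2 = 196 ≡ 83 (mod 113)
14^4 = (14^2)^2 ≡ 83^2 = 6889 ≡ 109 (mod 113)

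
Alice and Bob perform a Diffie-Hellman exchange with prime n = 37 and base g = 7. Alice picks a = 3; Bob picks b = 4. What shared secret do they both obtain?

10

Bob sends B = g^b mod n = 7^4 mod 37.
7^1 ≡ 7 (mod 37)
7^2 = (7^1)^2 ≡ 7^2 = 49 ≡ 12 (mod 37)
7^4 = (7^2)^2 ≡ 12^2 = 144 ≡ 33 (mod 37)
So B = 33. Alice then computes K = B^a mod n = 33^3 mod 37.
33^1 ≡ 33 (mod 37)
33^2 = (33^1)^2 ≡ 33^2 = 1089 ≡ 16 (mod 37)
33^3 = 33^2 · 33^1 ≡ 16 · 33 ≡ 10 (mod 37).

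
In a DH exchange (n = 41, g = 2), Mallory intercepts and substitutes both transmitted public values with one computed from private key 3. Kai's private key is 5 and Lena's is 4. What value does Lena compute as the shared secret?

Lena receives Mallory's public value M = 2^3 mod 41 instead of the honest one.
2^1 ≡ 2 (mod 41)
2^2 = (2^1)^2 ≡ 2^2 = 4 ≡ 4 (mod 41)
2^3 = 2^2 · 2^1 ≡ 4 · 2 ≡ 8 (mod 41).
So M = 8. Lena computes K = M^4 mod 41.
8^1 ≡ 8 (mod 41)
8^2 = (8^1)^2 ≡ 8^2 = 64 ≡ 23 (mod 41)
8^4 = (8^2)^2 ≡ 23^2 = 529 ≡ 37 (mod 41)

37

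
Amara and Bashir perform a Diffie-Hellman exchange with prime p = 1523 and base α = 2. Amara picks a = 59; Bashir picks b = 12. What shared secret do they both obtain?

740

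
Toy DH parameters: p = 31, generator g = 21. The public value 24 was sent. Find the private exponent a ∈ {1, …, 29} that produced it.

Try successive powers of 21 modulo 31:
21^1 ≡ 21
21^2 ≡ 7
21^3 ≡ 23
21^4 ≡ 18
21^5 ≡ 6
21^6 ≡ 2
21^7 ≡ 11
21^8 ≡ 14
21^9 ≡ 15
21^10 ≡ 5
21^11 ≡ 12
21^12 ≡ 4
21^13 ≡ 22
21^14 ≡ 28
21^15 ≡ 30
21^16 ≡ 10
21^17 ≡ 24
Found: a = 17.

17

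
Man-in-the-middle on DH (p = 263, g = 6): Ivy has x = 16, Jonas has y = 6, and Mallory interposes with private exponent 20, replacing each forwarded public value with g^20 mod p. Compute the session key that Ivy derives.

Ivy receives Mallory's public value M = 6^20 mod 263 instead of the honest one.
6^1 ≡ 6 (mod 263)
6^2 = (6^1)^2 ≡ 6^2 = 36 ≡ 36 (mod 263)
6^4 = (6^2)^2 ≡ 36^2 = 1296 ≡ 244 (mod 263)
6^8 = (6^4)^2 ≡ 244^2 = 59536 ≡ 98 (mod 263)
6^16 = (6^8)^2 ≡ 98^2 = 9604 ≡ 136 (mod 263)
6^20 = 6^16 · 6^4 ≡ 136 · 244 ≡ 46 (mod 263).
So M = 46. Ivy computes K = M^16 mod 263.
46^1 ≡ 46 (mod 263)
46^2 = (46^1)^2 ≡ 46^2 = 2116 ≡ 12 (mod 263)
46^4 = (46^2)^2 ≡ 12^2 = 144 ≡ 144 (mod 263)
46^8 = (46^4)^2 ≡ 144^2 = 20736 ≡ 222 (mod 263)
46^16 = (46^8)^2 ≡ 222^2 = 49284 ≡ 103 (mod 263)

103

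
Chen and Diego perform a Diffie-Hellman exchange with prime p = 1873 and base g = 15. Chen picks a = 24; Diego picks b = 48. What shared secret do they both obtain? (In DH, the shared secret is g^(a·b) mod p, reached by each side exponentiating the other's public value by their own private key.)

Diego sends B = g^b mod p = 15^48 mod 1873.
15^1 ≡ 15 (mod 1873)
15^2 = (15^1)^2 ≡ 15^2 = 225 ≡ 225 (mod 1873)
15^4 = (15^2)^2 ≡ 225^2 = 50625 ≡ 54 (mod 1873)
15^8 = (15^4)^2 ≡ 54^2 = 2916 ≡ 1043 (mod 1873)
15^16 = (15^8)^2 ≡ 1043^2 = 1087849 ≡ 1509 (mod 1873)
15^32 = (15^16)^2 ≡ 1509^2 = 2277081 ≡ 1386 (mod 1873)
15^48 = 15^32 · 15^16 ≡ 1386 · 1509 ≡ 1206 (mod 1873).
So B = 1206. Chen then computes K = B^a mod p = 1206^24 mod 1873.
1206^1 ≡ 1206 (mod 1873)
1206^2 = (1206^1)^2 ≡ 1206^2 = 1454436 ≡ 988 (mod 1873)
1206^4 = (1206^2)^2 ≡ 988^2 = 976144 ≡ 311 (mod 1873)
1206^8 = (1206^4)^2 ≡ 311^2 = 96721 ≡ 1198 (mod 1873)
1206^16 = (1206^8)^2 ≡ 1198^2 = 1435204 ≡ 486 (mod 1873)
1206^24 = 1206^16 · 1206^8 ≡ 486 · 1198 ≡ 1598 (mod 1873).

1598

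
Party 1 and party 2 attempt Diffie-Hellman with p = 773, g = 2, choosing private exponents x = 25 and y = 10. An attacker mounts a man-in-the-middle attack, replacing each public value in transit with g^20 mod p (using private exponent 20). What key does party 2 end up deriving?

380

Party 2 receives an attacker's public value M = 2^20 mod 773 instead of the honest one.
2^1 ≡ 2 (mod 773)
2^2 = (2^1)^2 ≡ 2^2 = 4 ≡ 4 (mod 773)
2^4 = (2^2)^2 ≡ 4^2 = 16 ≡ 16 (mod 773)
2^8 = (2^4)^2 ≡ 16^2 = 256 ≡ 256 (mod 773)
2^16 = (2^8)^2 ≡ 256^2 = 65536 ≡ 604 (mod 773)
2^20 = 2^16 · 2^4 ≡ 604 · 16 ≡ 388 (mod 773).
So M = 388. Party 2 computes K = M^10 mod 773.
388^1 ≡ 388 (mod 773)
388^2 = (388^1)^2 ≡ 388^2 = 150544 ≡ 582 (mod 773)
388^4 = (388^2)^2 ≡ 582^2 = 338724 ≡ 150 (mod 773)
388^8 = (388^4)^2 ≡ 150^2 = 22500 ≡ 83 (mod 773)
388^10 = 388^8 · 388^2 ≡ 83 · 582 ≡ 380 (mod 773).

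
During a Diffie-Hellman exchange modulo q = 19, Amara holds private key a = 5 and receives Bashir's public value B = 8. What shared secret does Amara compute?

Shared key K = 8^5 mod 19.
8^1 ≡ 8 (mod 19)
8^2 = (8^1)^2 ≡ 8^2 = 64 ≡ 7 (mod 19)
8^4 = (8^2)^2 ≡ 7^2 = 49 ≡ 11 (mod 19)
8^5 = 8^4 · 8^1 ≡ 11 · 8 ≡ 12 (mod 19).

12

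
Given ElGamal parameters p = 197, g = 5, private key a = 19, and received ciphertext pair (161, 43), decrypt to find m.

Shared mask s = c₁^a mod p = 161^19 mod 197.
161^1 ≡ 161 (mod 197)
161^2 = (161^1)^2 ≡ 161^2 = 25921 ≡ 114 (mod 197)
161^4 = (161^2)^2 ≡ 114^2 = 12996 ≡ 191 (mod 197)
161^8 = (161^4)^2 ≡ 191^2 = 36481 ≡ 36 (mod 197)
161^16 = (161^8)^2 ≡ 36^2 = 1296 ≡ 114 (mod 197)
161^19 = 161^16 · 161^2 · 161^1 ≡ 114 · 114 · 161 ≡ 19 (mod 197).
So s = 19; s⁻¹ ≡ 83 (mod 197).
m = c₂ · s⁻¹ mod 197 = 43 · 83 mod 197 = 23.

23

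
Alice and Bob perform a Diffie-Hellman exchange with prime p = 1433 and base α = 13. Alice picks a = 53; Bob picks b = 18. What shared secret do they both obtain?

427

Bob sends B = α^b mod p = 13^18 mod 1433.
13^1 ≡ 13 (mod 1433)
13^2 = (13^1)^2 ≡ 13^2 = 169 ≡ 169 (mod 1433)
13^4 = (13^2)^2 ≡ 169^2 = 28561 ≡ 1334 (mod 1433)
13^8 = (13^4)^2 ≡ 1334^2 = 1779556 ≡ 1203 (mod 1433)
13^16 = (13^8)^2 ≡ 1203^2 = 1447209 ≡ 1312 (mod 1433)
13^18 = 13^16 · 13^2 ≡ 1312 · 169 ≡ 1046 (mod 1433).
So B = 1046. Alice then computes K = B^a mod p = 1046^53 mod 1433.
1046^1 ≡ 1046 (mod 1433)
1046^2 = (1046^1)^2 ≡ 1046^2 = 1094116 ≡ 737 (mod 1433)
1046^4 = (1046^2)^2 ≡ 737^2 = 543169 ≡ 62 (mod 1433)
1046^8 = (1046^4)^2 ≡ 62^2 = 3844 ≡ 978 (mod 1433)
1046^16 = (1046^8)^2 ≡ 978^2 = 956484 ≡ 673 (mod 1433)
1046^32 = (1046^16)^2 ≡ 673^2 = 452929 ≡ 101 (mod 1433)
1046^53 = 1046^32 · 1046^16 · 1046^4 · 1046^1 ≡ 101 · 673 · 62 · 1046 ≡ 427 (mod 1433).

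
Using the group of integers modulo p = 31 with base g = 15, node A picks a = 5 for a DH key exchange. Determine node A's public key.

Public value = 15^5 mod 31.
15^1 ≡ 15 (mod 31)
15^2 = (15^1)^2 ≡ 15^2 = 225 ≡ 8 (mod 31)
15^4 = (15^2)^2 ≡ 8^2 = 64 ≡ 2 (mod 31)
15^5 = 15^4 · 15^1 ≡ 2 · 15 ≡ 30 (mod 31).

30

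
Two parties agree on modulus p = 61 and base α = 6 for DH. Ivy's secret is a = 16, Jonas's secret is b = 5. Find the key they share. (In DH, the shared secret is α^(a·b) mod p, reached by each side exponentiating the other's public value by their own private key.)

47

Jonas sends B = α^b mod p = 6^5 mod 61.
6^1 ≡ 6 (mod 61)
6^2 = (6^1)^2 ≡ 6^2 = 36 ≡ 36 (mod 61)
6^4 = (6^2)^2 ≡ 36^2 = 1296 ≡ 15 (mod 61)
6^5 = 6^4 · 6^1 ≡ 15 · 6 ≡ 29 (mod 61).
So B = 29. Ivy then computes K = B^a mod p = 29^16 mod 61.
29^1 ≡ 29 (mod 61)
29^2 = (29^1)^2 ≡ 29^2 = 841 ≡ 48 (mod 61)
29^4 = (29^2)^2 ≡ 48^2 = 2304 ≡ 47 (mod 61)
29^8 = (29^4)^2 ≡ 47^2 = 2209 ≡ 13 (mod 61)
29^16 = (29^8)^2 ≡ 13^2 = 169 ≡ 47 (mod 61)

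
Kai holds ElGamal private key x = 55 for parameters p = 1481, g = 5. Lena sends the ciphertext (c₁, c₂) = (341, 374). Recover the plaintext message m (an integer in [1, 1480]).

Shared mask s = c₁^x mod p = 341^55 mod 1481.
341^1 ≡ 341 (mod 1481)
341^2 = (341^1)^2 ≡ 341^2 = 116281 ≡ 763 (mod 1481)
341^4 = (341^2)^2 ≡ 763^2 = 582169 ≡ 136 (mod 1481)
341^8 = (341^4)^2 ≡ 136^2 = 18496 ≡ 724 (mod 1481)
341^16 = (341^8)^2 ≡ 724^2 = 524176 ≡ 1383 (mod 1481)
341^32 = (341^16)^2 ≡ 1383^2 = 1912689 ≡ 718 (mod 1481)
341^55 = 341^32 · 341^16 · 341^4 · 341^2 · 341^1 ≡ 718 · 1383 · 136 · 763 · 341 ≡ 1016 (mod 1481).
So s = 1016; s⁻¹ ≡ 465 (mod 1481).
m = c₂ · s⁻¹ mod 1481 = 374 · 465 mod 1481 = 633.

633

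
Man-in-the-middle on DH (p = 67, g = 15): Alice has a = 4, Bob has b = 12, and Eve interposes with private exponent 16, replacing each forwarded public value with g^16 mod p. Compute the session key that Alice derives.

14

Alice receives Eve's public value M = 15^16 mod 67 instead of the honest one.
15^1 ≡ 15 (mod 67)
15^2 = (15^1)^2 ≡ 15^2 = 225 ≡ 24 (mod 67)
15^4 = (15^2)^2 ≡ 24^2 = 576 ≡ 40 (mod 67)
15^8 = (15^4)^2 ≡ 40^2 = 1600 ≡ 59 (mod 67)
15^16 = (15^8)^2 ≡ 59^2 = 3481 ≡ 64 (mod 67)
So M = 64. Alice computes K = M^4 mod 67.
64^1 ≡ 64 (mod 67)
64^2 = (64^1)^2 ≡ 64^2 = 4096 ≡ 9 (mod 67)
64^4 = (64^2)^2 ≡ 9^2 = 81 ≡ 14 (mod 67)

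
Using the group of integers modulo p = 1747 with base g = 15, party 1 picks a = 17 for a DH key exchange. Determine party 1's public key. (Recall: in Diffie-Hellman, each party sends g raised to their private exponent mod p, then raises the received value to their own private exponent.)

499

Public value = 15^17 mod 1747.
15^1 ≡ 15 (mod 1747)
15^2 = (15^1)^2 ≡ 15^2 = 225 ≡ 225 (mod 1747)
15^4 = (15^2)^2 ≡ 225^2 = 50625 ≡ 1709 (mod 1747)
15^8 = (15^4)^2 ≡ 1709^2 = 2920681 ≡ 1444 (mod 1747)
15^16 = (15^8)^2 ≡ 1444^2 = 2085136 ≡ 965 (mod 1747)
15^17 = 15^16 · 15^1 ≡ 965 · 15 ≡ 499 (mod 1747).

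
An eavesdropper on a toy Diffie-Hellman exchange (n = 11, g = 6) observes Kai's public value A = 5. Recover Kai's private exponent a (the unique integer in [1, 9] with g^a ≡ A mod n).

6

Try successive powers of 6 modulo 11:
6^1 ≡ 6
6^2 ≡ 3
6^3 ≡ 7
6^4 ≡ 9
6^5 ≡ 10
6^6 ≡ 5
Found: a = 6.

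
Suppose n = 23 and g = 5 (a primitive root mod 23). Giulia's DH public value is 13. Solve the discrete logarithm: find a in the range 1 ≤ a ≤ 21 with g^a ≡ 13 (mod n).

14

Try successive powers of 5 modulo 23:
5^1 ≡ 5
5^2 ≡ 2
5^3 ≡ 10
5^4 ≡ 4
5^5 ≡ 20
5^6 ≡ 8
5^7 ≡ 17
5^8 ≡ 16
5^9 ≡ 11
5^10 ≡ 9
5^11 ≡ 22
5^12 ≡ 18
5^13 ≡ 21
5^14 ≡ 13
Found: a = 14.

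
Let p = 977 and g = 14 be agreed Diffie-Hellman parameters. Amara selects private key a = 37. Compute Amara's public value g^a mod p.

581

Public value = 14^37 mod 977.
14^1 ≡ 14 (mod 977)
14^2 = (14^1)^2 ≡ 14^2 = 196 ≡ 196 (mod 977)
14^4 = (14^2)^2 ≡ 196^2 = 38416 ≡ 313 (mod 977)
14^8 = (14^4)^2 ≡ 313^2 = 97969 ≡ 269 (mod 977)
14^16 = (14^8)^2 ≡ 269^2 = 72361 ≡ 63 (mod 977)
14^32 = (14^16)^2 ≡ 63^2 = 3969 ≡ 61 (mod 977)
14^37 = 14^32 · 14^4 · 14^1 ≡ 61 · 313 · 14 ≡ 581 (mod 977).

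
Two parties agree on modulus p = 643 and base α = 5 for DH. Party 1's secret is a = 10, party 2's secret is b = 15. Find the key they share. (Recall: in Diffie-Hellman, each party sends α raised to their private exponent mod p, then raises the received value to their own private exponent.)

Party 2 sends B = α^b mod p = 5^15 mod 643.
5^1 ≡ 5 (mod 643)
5^2 = (5^1)^2 ≡ 5^2 = 25 ≡ 25 (mod 643)
5^4 = (5^2)^2 ≡ 25^2 = 625 ≡ 625 (mod 643)
5^8 = (5^4)^2 ≡ 625^2 = 390625 ≡ 324 (mod 643)
5^15 = 5^8 · 5^4 · 5^2 · 5^1 ≡ 324 · 625 · 25 · 5 ≡ 162 (mod 643).
So B = 162. Party 1 then computes K = B^a mod p = 162^10 mod 643.
162^1 ≡ 162 (mod 643)
162^2 = (162^1)^2 ≡ 162^2 = 26244 ≡ 524 (mod 643)
162^4 = (162^2)^2 ≡ 524^2 = 274576 ≡ 15 (mod 643)
162^8 = (162^4)^2 ≡ 15^2 = 225 ≡ 225 (mod 643)
162^10 = 162^8 · 162^2 ≡ 225 · 524 ≡ 231 (mod 643).

231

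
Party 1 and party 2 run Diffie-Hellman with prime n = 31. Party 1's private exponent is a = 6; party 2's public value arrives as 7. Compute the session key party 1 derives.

Shared key K = 7^6 mod 31.
7^1 ≡ 7 (mod 31)
7^2 = (7^1)^2 ≡ 7^2 = 49 ≡ 18 (mod 31)
7^4 = (7^2)^2 ≡ 18^2 = 324 ≡ 14 (mod 31)
7^6 = 7^4 · 7^2 ≡ 14 · 18 ≡ 4 (mod 31).

4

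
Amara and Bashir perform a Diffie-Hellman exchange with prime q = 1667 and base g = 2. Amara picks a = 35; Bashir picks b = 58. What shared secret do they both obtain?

Amara sends A = g^a mod q = 2^35 mod 1667.
2^1 ≡ 2 (mod 1667)
2^2 = (2^1)^2 ≡ 2^2 = 4 ≡ 4 (mod 1667)
2^4 = (2^2)^2 ≡ 4^2 = 16 ≡ 16 (mod 1667)
2^8 = (2^4)^2 ≡ 16^2 = 256 ≡ 256 (mod 1667)
2^16 = (2^8)^2 ≡ 256^2 = 65536 ≡ 523 (mod 1667)
2^32 = (2^16)^2 ≡ 523^2 = 273529 ≡ 141 (mod 1667)
2^35 = 2^32 · 2^2 · 2^1 ≡ 141 · 4 · 2 ≡ 1128 (mod 1667).
So A = 1128. Bashir then computes K = A^b mod q = 1128^58 mod 1667.
1128^1 ≡ 1128 (mod 1667)
1128^2 = (1128^1)^2 ≡ 1128^2 = 1272384 ≡ 463 (mod 1667)
1128^4 = (1128^2)^2 ≡ 463^2 = 214369 ≡ 993 (mod 1667)
1128^8 = (1128^4)^2 ≡ 993^2 = 986049 ≡ 852 (mod 1667)
1128^16 = (1128^8)^2 ≡ 852^2 = 725904 ≡ 759 (mod 1667)
1128^32 = (1128^16)^2 ≡ 759^2 = 576081 ≡ 966 (mod 1667)
1128^58 = 1128^32 · 1128^16 · 1128^8 · 1128^2 ≡ 966 · 759 · 852 · 463 ≡ 757 (mod 1667).

757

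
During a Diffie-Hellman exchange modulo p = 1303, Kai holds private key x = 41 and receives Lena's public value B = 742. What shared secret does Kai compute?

1178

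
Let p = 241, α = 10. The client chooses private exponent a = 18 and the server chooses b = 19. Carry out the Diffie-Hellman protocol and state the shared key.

87

The server sends B = α^b mod p = 10^19 mod 241.
10^1 ≡ 10 (mod 241)
10^2 = (10^1)^2 ≡ 10^2 = 100 ≡ 100 (mod 241)
10^4 = (10^2)^2 ≡ 100^2 = 10000 ≡ 119 (mod 241)
10^8 = (10^4)^2 ≡ 119^2 = 14161 ≡ 183 (mod 241)
10^16 = (10^8)^2 ≡ 183^2 = 33489 ≡ 231 (mod 241)
10^19 = 10^16 · 10^2 · 10^1 ≡ 231 · 100 · 10 ≡ 122 (mod 241).
So B = 122. The client then computes K = B^a mod p = 122^18 mod 241.
122^1 ≡ 122 (mod 241)
122^2 = (122^1)^2 ≡ 122^2 = 14884 ≡ 183 (mod 241)
122^4 = (122^2)^2 ≡ 183^2 = 33489 ≡ 231 (mod 241)
122^8 = (122^4)^2 ≡ 231^2 = 53361 ≡ 100 (mod 241)
122^16 = (122^8)^2 ≡ 100^2 = 10000 ≡ 119 (mod 241)
122^18 = 122^16 · 122^2 ≡ 119 · 183 ≡ 87 (mod 241).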